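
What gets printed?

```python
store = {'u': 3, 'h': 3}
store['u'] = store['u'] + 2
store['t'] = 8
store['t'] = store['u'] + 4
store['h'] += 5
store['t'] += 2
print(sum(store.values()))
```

24

store['u'] = store['u']+2 = 5 → {'u': 5, 'h': 3}
store['t'] = 8 → {'u': 5, 'h': 3, 't': 8}
store['t'] = store['u']+4 = 9 → {'u': 5, 'h': 3, 't': 9}
store['h'] = 3+5 = 8 → {'u': 5, 'h': 8, 't': 9}
store['t'] = 9+2 = 11 → {'u': 5, 'h': 8, 't': 11}
sum of values = 24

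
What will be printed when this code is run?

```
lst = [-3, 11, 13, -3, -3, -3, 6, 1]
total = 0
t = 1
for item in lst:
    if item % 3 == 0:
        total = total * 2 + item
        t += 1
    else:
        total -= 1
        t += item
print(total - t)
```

item=-3: %3==0, total = 0*2+(-3) = -3; t=2
item=11: not %3==0, total = (-3)-1 = -4; t=13
item=13: not %3==0, total = (-4)-1 = -5; t=26
item=-3: %3==0, total = (-5)*2+(-3) = -13; t=27
item=-3: %3==0, total = (-13)*2+(-3) = -29; t=28
item=-3: %3==0, total = (-29)*2+(-3) = -61; t=29
item=6: %3==0, total = (-61)*2+6 = -116; t=30
item=1: not %3==0, total = (-116)-1 = -117; t=31
total-t = (-117)-31 = -148

-148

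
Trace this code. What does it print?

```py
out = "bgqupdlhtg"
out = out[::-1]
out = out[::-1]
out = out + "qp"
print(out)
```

bgqupdlhtgqp

reverse → 'gthldpuqgb'
reverse → 'bgqupdlhtg'
+ 'qp' → 'bgqupdlhtgqp'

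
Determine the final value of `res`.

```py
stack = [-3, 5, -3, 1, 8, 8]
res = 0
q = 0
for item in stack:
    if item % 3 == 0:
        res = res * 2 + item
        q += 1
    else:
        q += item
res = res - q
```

item=-3: %3==0, res = 0*2+(-3) = -3; q=1
item=5: not %3==0; q=6
item=-3: %3==0, res = (-3)*2+(-3) = -9; q=7
item=1: not %3==0; q=8
item=8: not %3==0; q=16
item=8: not %3==0; q=24
res-q = (-9)-24 = -33

-33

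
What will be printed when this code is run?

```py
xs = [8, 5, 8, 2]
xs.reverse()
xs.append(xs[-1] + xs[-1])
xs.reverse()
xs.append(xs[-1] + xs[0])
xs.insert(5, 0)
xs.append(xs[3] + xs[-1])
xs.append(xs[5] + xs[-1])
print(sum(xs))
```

109

reverse → [2, 8, 5, 8]
append xs[-1]+xs[-1] = 8+8 = 16 → [2, 8, 5, 8, 16]
reverse → [16, 8, 5, 8, 2]
append xs[-1]+xs[0] = 2+16 = 18 → [16, 8, 5, 8, 2, 18]
insert 0 at 5 → [16, 8, 5, 8, 2, 0, 18]
append xs[3]+xs[-1] = 8+18 = 26 → [16, 8, 5, 8, 2, 0, 18, 26]
append xs[5]+xs[-1] = 0+26 = 26 → [16, 8, 5, 8, 2, 0, 18, 26, 26]
sum = 109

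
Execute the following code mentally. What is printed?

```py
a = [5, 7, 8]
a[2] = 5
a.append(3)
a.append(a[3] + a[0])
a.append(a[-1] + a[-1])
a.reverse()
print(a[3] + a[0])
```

a[2] = 5 → [5, 7, 5]
append 3 → [5, 7, 5, 3]
append a[3]+a[0] = 3+5 = 8 → [5, 7, 5, 3, 8]
append a[-1]+a[-1] = 8+8 = 16 → [5, 7, 5, 3, 8, 16]
reverse → [16, 8, 3, 5, 7, 5]
a[3]+a[0] = 5+16 = 21

21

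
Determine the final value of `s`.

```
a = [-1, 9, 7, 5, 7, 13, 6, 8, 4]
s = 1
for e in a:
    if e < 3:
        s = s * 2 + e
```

e=-1: <3, s = 1*2+(-1) = 1
e=9: not <3
e=7: not <3
e=5: not <3
e=7: not <3
e=13: not <3
e=6: not <3
e=8: not <3
e=4: not <3

1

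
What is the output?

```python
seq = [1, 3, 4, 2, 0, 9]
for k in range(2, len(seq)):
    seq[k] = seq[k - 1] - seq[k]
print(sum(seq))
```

k=2: seq[2] = 3-4 = -1 → [1, 3, -1, 2, 0, 9]
k=3: seq[3] = (-1)-2 = -3 → [1, 3, -1, -3, 0, 9]
k=4: seq[4] = (-3)-0 = -3 → [1, 3, -1, -3, -3, 9]
k=5: seq[5] = (-3)-9 = -12 → [1, 3, -1, -3, -3, -12]
sum = -15

-15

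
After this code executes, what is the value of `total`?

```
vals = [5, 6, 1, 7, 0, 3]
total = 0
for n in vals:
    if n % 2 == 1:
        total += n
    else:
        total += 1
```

n=5: odd, total = 0+5 = 5
n=6: not odd, total = 5+1 = 6
n=1: odd, total = 6+1 = 7
n=7: odd, total = 7+7 = 14
n=0: not odd, total = 14+1 = 15
n=3: odd, total = 15+3 = 18

18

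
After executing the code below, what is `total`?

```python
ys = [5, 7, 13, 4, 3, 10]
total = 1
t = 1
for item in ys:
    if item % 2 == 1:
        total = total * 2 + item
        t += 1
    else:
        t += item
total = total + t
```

132

item=5: odd, total = 1*2+5 = 7; t=2
item=7: odd, total = 7*2+7 = 21; t=3
item=13: odd, total = 21*2+13 = 55; t=4
item=4: not odd; t=8
item=3: odd, total = 55*2+3 = 113; t=9
item=10: not odd; t=19
total+t = 113+19 = 132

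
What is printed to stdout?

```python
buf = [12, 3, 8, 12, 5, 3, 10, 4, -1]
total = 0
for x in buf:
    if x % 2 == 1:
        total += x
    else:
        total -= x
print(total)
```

-36

x=12: not odd, total = 0-12 = -12
x=3: odd, total = (-12)+3 = -9
x=8: not odd, total = (-9)-8 = -17
x=12: not odd, total = (-17)-12 = -29
x=5: odd, total = (-29)+5 = -24
x=3: odd, total = (-24)+3 = -21
x=10: not odd, total = (-21)-10 = -31
x=4: not odd, total = (-31)-4 = -35
x=-1: odd, total = (-35)+(-1) = -36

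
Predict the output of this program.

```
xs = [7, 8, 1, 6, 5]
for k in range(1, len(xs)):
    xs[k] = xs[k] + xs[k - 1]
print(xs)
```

[7, 15, 16, 22, 27]

k=1: xs[1] = 8+7 = 15 → [7, 15, 1, 6, 5]
k=2: xs[2] = 1+15 = 16 → [7, 15, 16, 6, 5]
k=3: xs[3] = 6+16 = 22 → [7, 15, 16, 22, 5]
k=4: xs[4] = 5+22 = 27 → [7, 15, 16, 22, 27]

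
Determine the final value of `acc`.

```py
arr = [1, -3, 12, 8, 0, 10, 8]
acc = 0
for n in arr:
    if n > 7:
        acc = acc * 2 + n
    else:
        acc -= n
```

n=1: not >7, acc = 0-1 = -1
n=-3: not >7, acc = (-1)-(-3) = 2
n=12: >7, acc = 2*2+12 = 16
n=8: >7, acc = 16*2+8 = 40
n=0: not >7, acc = 40-0 = 40
n=10: >7, acc = 40*2+10 = 90
n=8: >7, acc = 90*2+8 = 188

188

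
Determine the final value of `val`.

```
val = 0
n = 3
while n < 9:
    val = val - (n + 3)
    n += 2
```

n=3: val = 0-6 = -6
n=5: val = (-6)-8 = -14
n=7: val = (-14)-10 = -24

-24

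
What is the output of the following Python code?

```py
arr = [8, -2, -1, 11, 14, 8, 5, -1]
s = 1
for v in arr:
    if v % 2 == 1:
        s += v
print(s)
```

v=8: not odd
v=-2: not odd
v=-1: odd, s = 1+(-1) = 0
v=11: odd, s = 0+11 = 11
v=14: not odd
v=8: not odd
v=5: odd, s = 11+5 = 16
v=-1: odd, s = 16+(-1) = 15

15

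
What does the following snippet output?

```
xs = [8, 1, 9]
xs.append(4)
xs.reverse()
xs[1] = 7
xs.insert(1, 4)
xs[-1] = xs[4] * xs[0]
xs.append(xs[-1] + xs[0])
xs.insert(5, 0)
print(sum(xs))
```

append 4 → [8, 1, 9, 4]
reverse → [4, 9, 1, 8]
xs[1] = 7 → [4, 7, 1, 8]
insert 4 at 1 → [4, 4, 7, 1, 8]
xs[-1] = xs[4]*xs[0] = 8*4 = 32 → [4, 4, 7, 1, 32]
append xs[-1]+xs[0] = 32+4 = 36 → [4, 4, 7, 1, 32, 36]
insert 0 at 5 → [4, 4, 7, 1, 32, 0, 36]
sum = 84

84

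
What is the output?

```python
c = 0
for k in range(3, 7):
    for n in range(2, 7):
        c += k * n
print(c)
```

k=3,n=2: c = 0+6 = 6
k=3,n=3: c = 6+9 = 15
k=3,n=4: c = 15+12 = 27
k=3,n=5: c = 27+15 = 42
k=3,n=6: c = 42+18 = 60
k=4,n=2: c = 60+8 = 68
k=4,n=3: c = 68+12 = 80
k=4,n=4: c = 80+16 = 96
k=4,n=5: c = 96+20 = 116
k=4,n=6: c = 116+24 = 140
k=5,n=2: c = 140+10 = 150
k=5,n=3: c = 150+15 = 165
k=5,n=4: c = 165+20 = 185
k=5,n=5: c = 185+25 = 210
k=5,n=6: c = 210+30 = 240
k=6,n=2: c = 240+12 = 252
k=6,n=3: c = 252+18 = 270
k=6,n=4: c = 270+24 = 294
k=6,n=5: c = 294+30 = 324
k=6,n=6: c = 324+36 = 360

360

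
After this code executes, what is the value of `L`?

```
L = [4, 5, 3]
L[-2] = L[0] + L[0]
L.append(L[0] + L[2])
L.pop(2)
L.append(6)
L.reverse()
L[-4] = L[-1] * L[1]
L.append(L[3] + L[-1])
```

L[-2] = L[0]+L[0] = 4+4 = 8 → [4, 8, 3]
append L[0]+L[2] = 4+3 = 7 → [4, 8, 3, 7]
pop(2) removes 3 → [4, 8, 7]
append 6 → [4, 8, 7, 6]
reverse → [6, 7, 8, 4]
L[-4] = L[-1]*L[1] = 4*7 = 28 → [28, 7, 8, 4]
append L[3]+L[-1] = 4+4 = 8 → [28, 7, 8, 4, 8]

[28, 7, 8, 4, 8]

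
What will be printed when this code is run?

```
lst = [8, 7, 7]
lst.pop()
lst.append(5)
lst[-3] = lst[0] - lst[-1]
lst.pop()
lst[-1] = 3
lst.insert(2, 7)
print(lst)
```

pop() removes 7 → [8, 7]
append 5 → [8, 7, 5]
lst[-3] = lst[0]-lst[-1] = 8-5 = 3 → [3, 7, 5]
pop() removes 5 → [3, 7]
lst[-1] = 3 → [3, 3]
insert 7 at 2 → [3, 3, 7]

[3, 3, 7]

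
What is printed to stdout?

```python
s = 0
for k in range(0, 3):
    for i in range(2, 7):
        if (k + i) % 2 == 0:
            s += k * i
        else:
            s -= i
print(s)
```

4

k=0,i=2: even sum, s = 0+0 = 0
k=0,i=3: odd sum, s = 0-3 = -3
k=0,i=4: even sum, s = (-3)+0 = -3
k=0,i=5: odd sum, s = (-3)-5 = -8
k=0,i=6: even sum, s = (-8)+0 = -8
k=1,i=2: odd sum, s = (-8)-2 = -10
k=1,i=3: even sum, s = (-10)+3 = -7
k=1,i=4: odd sum, s = (-7)-4 = -11
k=1,i=5: even sum, s = (-11)+5 = -6
k=1,i=6: odd sum, s = (-6)-6 = -12
k=2,i=2: even sum, s = (-12)+4 = -8
k=2,i=3: odd sum, s = (-8)-3 = -11
k=2,i=4: even sum, s = (-11)+8 = -3
k=2,i=5: odd sum, s = (-3)-5 = -8
k=2,i=6: even sum, s = (-8)+12 = 4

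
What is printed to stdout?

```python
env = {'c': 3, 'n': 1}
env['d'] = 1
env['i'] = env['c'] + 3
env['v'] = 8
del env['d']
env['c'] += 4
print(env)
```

{'c': 7, 'n': 1, 'i': 6, 'v': 8}

env['d'] = 1 → {'c': 3, 'n': 1, 'd': 1}
env['i'] = env['c']+3 = 6 → {'c': 3, 'n': 1, 'd': 1, 'i': 6}
env['v'] = 8 → {'c': 3, 'n': 1, 'd': 1, 'i': 6, 'v': 8}
del 'd' → {'c': 3, 'n': 1, 'i': 6, 'v': 8}
env['c'] = 3+4 = 7 → {'c': 7, 'n': 1, 'i': 6, 'v': 8}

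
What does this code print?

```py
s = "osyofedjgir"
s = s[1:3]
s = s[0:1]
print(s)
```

s

slice [1:3] → 'sy'
slice [0:1] → 's'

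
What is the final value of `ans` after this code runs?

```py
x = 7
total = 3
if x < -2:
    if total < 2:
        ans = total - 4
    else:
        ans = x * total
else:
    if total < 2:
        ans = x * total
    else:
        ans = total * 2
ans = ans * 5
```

x=7, total=3
x < -2 is False; total < 2 is False
→ ans = total * 2 = 6
ans = 6*5 = 30

30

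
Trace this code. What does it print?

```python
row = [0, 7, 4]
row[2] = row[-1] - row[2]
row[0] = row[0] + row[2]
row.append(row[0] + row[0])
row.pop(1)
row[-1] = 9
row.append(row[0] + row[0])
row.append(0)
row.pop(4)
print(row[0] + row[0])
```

0

row[2] = row[-1]-row[2] = 4-4 = 0 → [0, 7, 0]
row[0] = row[0]+row[2] = 0+0 = 0 → [0, 7, 0]
append row[0]+row[0] = 0+0 = 0 → [0, 7, 0, 0]
pop(1) removes 7 → [0, 0, 0]
row[-1] = 9 → [0, 0, 9]
append row[0]+row[0] = 0+0 = 0 → [0, 0, 9, 0]
append 0 → [0, 0, 9, 0, 0]
pop(4) removes 0 → [0, 0, 9, 0]
row[0]+row[0] = 0+0 = 0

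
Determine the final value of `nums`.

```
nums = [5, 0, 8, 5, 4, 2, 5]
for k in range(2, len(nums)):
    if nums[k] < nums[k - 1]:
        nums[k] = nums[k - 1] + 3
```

[5, 0, 8, 11, 14, 17, 20]

k=2: 8>=0, unchanged → [5, 0, 8, 5, 4, 2, 5]
k=3: 5<8, nums[3] = 8+3 = 11 → [5, 0, 8, 11, 4, 2, 5]
k=4: 4<11, nums[4] = 11+3 = 14 → [5, 0, 8, 11, 14, 2, 5]
k=5: 2<14, nums[5] = 14+3 = 17 → [5, 0, 8, 11, 14, 17, 5]
k=6: 5<17, nums[6] = 17+3 = 20 → [5, 0, 8, 11, 14, 17, 20]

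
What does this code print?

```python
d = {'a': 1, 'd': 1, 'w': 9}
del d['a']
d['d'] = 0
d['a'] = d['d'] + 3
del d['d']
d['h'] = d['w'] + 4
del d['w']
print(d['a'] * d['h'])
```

del 'a' → {'d': 1, 'w': 9}
d['d'] = 0 → {'d': 0, 'w': 9}
d['a'] = d['d']+3 = 3 → {'d': 0, 'w': 9, 'a': 3}
del 'd' → {'w': 9, 'a': 3}
d['h'] = d['w']+4 = 13 → {'w': 9, 'a': 3, 'h': 13}
del 'w' → {'a': 3, 'h': 13}
d['a']*d['h'] = 3*13 = 39

39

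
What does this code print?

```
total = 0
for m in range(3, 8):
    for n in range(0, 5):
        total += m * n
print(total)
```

250

m=3,n=0: total = 0+0 = 0
m=3,n=1: total = 0+3 = 3
m=3,n=2: total = 3+6 = 9
m=3,n=3: total = 9+9 = 18
m=3,n=4: total = 18+12 = 30
m=4,n=0: total = 30+0 = 30
m=4,n=1: total = 30+4 = 34
m=4,n=2: total = 34+8 = 42
m=4,n=3: total = 42+12 = 54
m=4,n=4: total = 54+16 = 70
m=5,n=0: total = 70+0 = 70
m=5,n=1: total = 70+5 = 75
m=5,n=2: total = 75+10 = 85
m=5,n=3: total = 85+15 = 100
m=5,n=4: total = 100+20 = 120
m=6,n=0: total = 120+0 = 120
m=6,n=1: total = 120+6 = 126
m=6,n=2: total = 126+12 = 138
m=6,n=3: total = 138+18 = 156
m=6,n=4: total = 156+24 = 180
m=7,n=0: total = 180+0 = 180
m=7,n=1: total = 180+7 = 187
m=7,n=2: total = 187+14 = 201
m=7,n=3: total = 201+21 = 222
m=7,n=4: total = 222+28 = 250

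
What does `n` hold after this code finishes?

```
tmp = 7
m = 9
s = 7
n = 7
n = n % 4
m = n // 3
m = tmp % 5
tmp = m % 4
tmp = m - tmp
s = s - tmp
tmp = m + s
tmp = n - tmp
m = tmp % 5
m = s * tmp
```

3

n = 7%4 = 3
m = 3//3 = 1
m = 7%5 = 2
tmp = 2%4 = 2
tmp = 2-2 = 0
s = 7-0 = 7
tmp = 2+7 = 9
tmp = 3-9 = -6
m = (-6)%5 = 4
m = 7*(-6) = -42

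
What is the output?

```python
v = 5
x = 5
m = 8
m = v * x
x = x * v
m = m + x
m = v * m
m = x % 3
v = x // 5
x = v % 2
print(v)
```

5

m = 5*5 = 25
x = 5*5 = 25
m = 25+25 = 50
m = 5*50 = 250
m = 25%3 = 1
v = 25//5 = 5
x = 5%2 = 1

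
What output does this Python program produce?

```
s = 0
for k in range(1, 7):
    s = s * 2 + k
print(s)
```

120

k=1: s = 0*2+1 = 1
k=2: s = 1*2+2 = 4
k=3: s = 4*2+3 = 11
k=4: s = 11*2+4 = 26
k=5: s = 26*2+5 = 57
k=6: s = 57*2+6 = 120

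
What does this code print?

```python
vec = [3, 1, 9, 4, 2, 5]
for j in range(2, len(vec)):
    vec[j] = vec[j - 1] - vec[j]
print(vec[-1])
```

-19

j=2: vec[2] = 1-9 = -8 → [3, 1, -8, 4, 2, 5]
j=3: vec[3] = (-8)-4 = -12 → [3, 1, -8, -12, 2, 5]
j=4: vec[4] = (-12)-2 = -14 → [3, 1, -8, -12, -14, 5]
j=5: vec[5] = (-14)-5 = -19 → [3, 1, -8, -12, -14, -19]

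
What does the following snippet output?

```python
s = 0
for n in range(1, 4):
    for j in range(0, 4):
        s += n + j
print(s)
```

42

n=1,j=0: s = 0+1 = 1
n=1,j=1: s = 1+2 = 3
n=1,j=2: s = 3+3 = 6
n=1,j=3: s = 6+4 = 10
n=2,j=0: s = 10+2 = 12
n=2,j=1: s = 12+3 = 15
n=2,j=2: s = 15+4 = 19
n=2,j=3: s = 19+5 = 24
n=3,j=0: s = 24+3 = 27
n=3,j=1: s = 27+4 = 31
n=3,j=2: s = 31+5 = 36
n=3,j=3: s = 36+6 = 42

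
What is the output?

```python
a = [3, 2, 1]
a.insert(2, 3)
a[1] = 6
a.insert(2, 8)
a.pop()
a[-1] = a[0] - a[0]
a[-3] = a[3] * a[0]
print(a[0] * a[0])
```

insert 3 at 2 → [3, 2, 3, 1]
a[1] = 6 → [3, 6, 3, 1]
insert 8 at 2 → [3, 6, 8, 3, 1]
pop() removes 1 → [3, 6, 8, 3]
a[-1] = a[0]-a[0] = 3-3 = 0 → [3, 6, 8, 0]
a[-3] = a[3]*a[0] = 0*3 = 0 → [3, 0, 8, 0]
a[0]*a[0] = 3*3 = 9

9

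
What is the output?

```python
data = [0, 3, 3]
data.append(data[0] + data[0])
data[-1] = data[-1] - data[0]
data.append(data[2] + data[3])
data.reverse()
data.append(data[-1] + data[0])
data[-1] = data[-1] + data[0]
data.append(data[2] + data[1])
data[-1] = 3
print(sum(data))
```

18

append data[0]+data[0] = 0+0 = 0 → [0, 3, 3, 0]
data[-1] = data[-1]-data[0] = 0-0 = 0 → [0, 3, 3, 0]
append data[2]+data[3] = 3+0 = 3 → [0, 3, 3, 0, 3]
reverse → [3, 0, 3, 3, 0]
append data[-1]+data[0] = 0+3 = 3 → [3, 0, 3, 3, 0, 3]
data[-1] = data[-1]+data[0] = 3+3 = 6 → [3, 0, 3, 3, 0, 6]
append data[2]+data[1] = 3+0 = 3 → [3, 0, 3, 3, 0, 6, 3]
data[-1] = 3 → [3, 0, 3, 3, 0, 6, 3]
sum = 18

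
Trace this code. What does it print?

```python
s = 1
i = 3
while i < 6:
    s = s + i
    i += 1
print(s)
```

13

i=3: s = 1+3 = 4
i=4: s = 4+4 = 8
i=5: s = 8+5 = 13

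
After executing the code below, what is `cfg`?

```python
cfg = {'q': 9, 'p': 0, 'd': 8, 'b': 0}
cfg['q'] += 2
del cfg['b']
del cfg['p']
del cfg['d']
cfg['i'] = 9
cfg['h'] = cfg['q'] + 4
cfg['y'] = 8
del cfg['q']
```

cfg['q'] = 9+2 = 11 → {'q': 11, 'p': 0, 'd': 8, 'b': 0}
del 'b' → {'q': 11, 'p': 0, 'd': 8}
del 'p' → {'q': 11, 'd': 8}
del 'd' → {'q': 11}
cfg['i'] = 9 → {'q': 11, 'i': 9}
cfg['h'] = cfg['q']+4 = 15 → {'q': 11, 'i': 9, 'h': 15}
cfg['y'] = 8 → {'q': 11, 'i': 9, 'h': 15, 'y': 8}
del 'q' → {'i': 9, 'h': 15, 'y': 8}

{'i': 9, 'h': 15, 'y': 8}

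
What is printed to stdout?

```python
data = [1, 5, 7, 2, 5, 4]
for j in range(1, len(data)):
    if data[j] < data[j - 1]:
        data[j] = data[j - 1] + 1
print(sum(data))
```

j=1: 5>=1, unchanged → [1, 5, 7, 2, 5, 4]
j=2: 7>=5, unchanged → [1, 5, 7, 2, 5, 4]
j=3: 2<7, data[3] = 7+1 = 8 → [1, 5, 7, 8, 5, 4]
j=4: 5<8, data[4] = 8+1 = 9 → [1, 5, 7, 8, 9, 4]
j=5: 4<9, data[5] = 9+1 = 10 → [1, 5, 7, 8, 9, 10]
sum = 40

40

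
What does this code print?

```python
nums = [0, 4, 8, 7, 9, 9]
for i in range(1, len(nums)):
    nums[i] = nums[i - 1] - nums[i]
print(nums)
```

[0, -4, -12, -19, -28, -37]

i=1: nums[1] = 0-4 = -4 → [0, -4, 8, 7, 9, 9]
i=2: nums[2] = (-4)-8 = -12 → [0, -4, -12, 7, 9, 9]
i=3: nums[3] = (-12)-7 = -19 → [0, -4, -12, -19, 9, 9]
i=4: nums[4] = (-19)-9 = -28 → [0, -4, -12, -19, -28, 9]
i=5: nums[5] = (-28)-9 = -37 → [0, -4, -12, -19, -28, -37]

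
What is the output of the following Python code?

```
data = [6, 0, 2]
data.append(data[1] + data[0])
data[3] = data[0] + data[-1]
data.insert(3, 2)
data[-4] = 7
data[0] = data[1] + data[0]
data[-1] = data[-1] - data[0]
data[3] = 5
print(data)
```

[13, 7, 2, 5, -1]

append data[1]+data[0] = 0+6 = 6 → [6, 0, 2, 6]
data[3] = data[0]+data[-1] = 6+6 = 12 → [6, 0, 2, 12]
insert 2 at 3 → [6, 0, 2, 2, 12]
data[-4] = 7 → [6, 7, 2, 2, 12]
data[0] = data[1]+data[0] = 7+6 = 13 → [13, 7, 2, 2, 12]
data[-1] = data[-1]-data[0] = 12-13 = -1 → [13, 7, 2, 2, -1]
data[3] = 5 → [13, 7, 2, 5, -1]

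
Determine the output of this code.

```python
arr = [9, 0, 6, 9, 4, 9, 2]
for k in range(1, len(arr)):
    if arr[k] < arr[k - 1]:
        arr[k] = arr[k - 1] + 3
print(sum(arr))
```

k=1: 0<9, arr[1] = 9+3 = 12 → [9, 12, 6, 9, 4, 9, 2]
k=2: 6<12, arr[2] = 12+3 = 15 → [9, 12, 15, 9, 4, 9, 2]
k=3: 9<15, arr[3] = 15+3 = 18 → [9, 12, 15, 18, 4, 9, 2]
k=4: 4<18, arr[4] = 18+3 = 21 → [9, 12, 15, 18, 21, 9, 2]
k=5: 9<21, arr[5] = 21+3 = 24 → [9, 12, 15, 18, 21, 24, 2]
k=6: 2<24, arr[6] = 24+3 = 27 → [9, 12, 15, 18, 21, 24, 27]
sum = 126

126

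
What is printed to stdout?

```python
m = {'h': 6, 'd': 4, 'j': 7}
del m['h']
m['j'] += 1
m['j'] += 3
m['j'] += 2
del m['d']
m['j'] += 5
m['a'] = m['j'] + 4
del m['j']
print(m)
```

del 'h' → {'d': 4, 'j': 7}
m['j'] = 7+1 = 8 → {'d': 4, 'j': 8}
m['j'] = 8+3 = 11 → {'d': 4, 'j': 11}
m['j'] = 11+2 = 13 → {'d': 4, 'j': 13}
del 'd' → {'j': 13}
m['j'] = 13+5 = 18 → {'j': 18}
m['a'] = m['j']+4 = 22 → {'j': 18, 'a': 22}
del 'j' → {'a': 22}

{'a': 22}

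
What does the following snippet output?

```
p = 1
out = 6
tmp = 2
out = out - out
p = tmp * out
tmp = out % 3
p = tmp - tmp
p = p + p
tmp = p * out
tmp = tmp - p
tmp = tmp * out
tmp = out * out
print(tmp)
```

out = 6-6 = 0
p = 2*0 = 0
tmp = 0%3 = 0
p = 0-0 = 0
p = 0+0 = 0
tmp = 0*0 = 0
tmp = 0-0 = 0
tmp = 0*0 = 0
tmp = 0*0 = 0

0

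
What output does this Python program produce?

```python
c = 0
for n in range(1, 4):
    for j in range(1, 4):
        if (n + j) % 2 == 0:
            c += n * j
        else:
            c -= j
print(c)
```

n=1,j=1: even sum, c = 0+1 = 1
n=1,j=2: odd sum, c = 1-2 = -1
n=1,j=3: even sum, c = (-1)+3 = 2
n=2,j=1: odd sum, c = 2-1 = 1
n=2,j=2: even sum, c = 1+4 = 5
n=2,j=3: odd sum, c = 5-3 = 2
n=3,j=1: even sum, c = 2+3 = 5
n=3,j=2: odd sum, c = 5-2 = 3
n=3,j=3: even sum, c = 3+9 = 12

12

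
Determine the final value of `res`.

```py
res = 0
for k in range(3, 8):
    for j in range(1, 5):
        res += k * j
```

k=3,j=1: res = 0+3 = 3
k=3,j=2: res = 3+6 = 9
k=3,j=3: res = 9+9 = 18
k=3,j=4: res = 18+12 = 30
k=4,j=1: res = 30+4 = 34
k=4,j=2: res = 34+8 = 42
k=4,j=3: res = 42+12 = 54
k=4,j=4: res = 54+16 = 70
k=5,j=1: res = 70+5 = 75
k=5,j=2: res = 75+10 = 85
k=5,j=3: res = 85+15 = 100
k=5,j=4: res = 100+20 = 120
k=6,j=1: res = 120+6 = 126
k=6,j=2: res = 126+12 = 138
k=6,j=3: res = 138+18 = 156
k=6,j=4: res = 156+24 = 180
k=7,j=1: res = 180+7 = 187
k=7,j=2: res = 187+14 = 201
k=7,j=3: res = 201+21 = 222
k=7,j=4: res = 222+28 = 250

250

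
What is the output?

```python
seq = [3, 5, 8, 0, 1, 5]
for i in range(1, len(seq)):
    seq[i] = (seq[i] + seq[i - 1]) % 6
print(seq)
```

[3, 2, 4, 4, 5, 4]

i=1: seq[1] = (5+3)%6 = 2 → [3, 2, 8, 0, 1, 5]
i=2: seq[2] = (8+2)%6 = 4 → [3, 2, 4, 0, 1, 5]
i=3: seq[3] = (0+4)%6 = 4 → [3, 2, 4, 4, 1, 5]
i=4: seq[4] = (1+4)%6 = 5 → [3, 2, 4, 4, 5, 5]
i=5: seq[5] = (5+5)%6 = 4 → [3, 2, 4, 4, 5, 4]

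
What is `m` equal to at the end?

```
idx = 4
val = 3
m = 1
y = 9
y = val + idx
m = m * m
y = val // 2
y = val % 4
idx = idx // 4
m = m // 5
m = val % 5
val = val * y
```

3

y = 3+4 = 7
m = 1*1 = 1
y = 3//2 = 1
y = 3%4 = 3
idx = 4//4 = 1
m = 1//5 = 0
m = 3%5 = 3
val = 3*3 = 9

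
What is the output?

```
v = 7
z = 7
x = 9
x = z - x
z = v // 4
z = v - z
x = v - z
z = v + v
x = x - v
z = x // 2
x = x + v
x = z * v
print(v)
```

7

x = 7-9 = -2
z = 7//4 = 1
z = 7-1 = 6
x = 7-6 = 1
z = 7+7 = 14
x = 1-7 = -6
z = (-6)//2 = -3
x = (-6)+7 = 1
x = (-3)*7 = -21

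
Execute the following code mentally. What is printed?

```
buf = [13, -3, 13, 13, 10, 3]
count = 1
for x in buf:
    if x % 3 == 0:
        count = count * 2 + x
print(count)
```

x=13: not %3==0
x=-3: %3==0, count = 1*2+(-3) = -1
x=13: not %3==0
x=13: not %3==0
x=10: not %3==0
x=3: %3==0, count = (-1)*2+3 = 1

1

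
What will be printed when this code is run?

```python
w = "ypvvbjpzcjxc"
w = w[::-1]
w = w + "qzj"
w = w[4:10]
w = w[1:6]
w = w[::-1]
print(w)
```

vvbjp

reverse → 'cxjczpjbvvpy'
+ 'qzj' → 'cxjczpjbvvpyqzj'
slice [4:10] → 'zpjbvv'
slice [1:6] → 'pjbvv'
reverse → 'vvbjp'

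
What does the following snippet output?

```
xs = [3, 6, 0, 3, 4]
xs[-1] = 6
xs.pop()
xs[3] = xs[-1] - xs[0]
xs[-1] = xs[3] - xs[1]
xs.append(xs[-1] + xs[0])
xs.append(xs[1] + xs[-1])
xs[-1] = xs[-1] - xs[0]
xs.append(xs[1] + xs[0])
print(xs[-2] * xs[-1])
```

xs[-1] = 6 → [3, 6, 0, 3, 6]
pop() removes 6 → [3, 6, 0, 3]
xs[3] = xs[-1]-xs[0] = 3-3 = 0 → [3, 6, 0, 0]
xs[-1] = xs[3]-xs[1] = 0-6 = -6 → [3, 6, 0, -6]
append xs[-1]+xs[0] = (-6)+3 = -3 → [3, 6, 0, -6, -3]
append xs[1]+xs[-1] = 6+(-3) = 3 → [3, 6, 0, -6, -3, 3]
xs[-1] = xs[-1]-xs[0] = 3-3 = 0 → [3, 6, 0, -6, -3, 0]
append xs[1]+xs[0] = 6+3 = 9 → [3, 6, 0, -6, -3, 0, 9]
xs[-2]*xs[-1] = 0*9 = 0

0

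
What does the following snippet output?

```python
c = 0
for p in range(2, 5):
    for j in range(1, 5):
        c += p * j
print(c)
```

90

p=2,j=1: c = 0+2 = 2
p=2,j=2: c = 2+4 = 6
p=2,j=3: c = 6+6 = 12
p=2,j=4: c = 12+8 = 20
p=3,j=1: c = 20+3 = 23
p=3,j=2: c = 23+6 = 29
p=3,j=3: c = 29+9 = 38
p=3,j=4: c = 38+12 = 50
p=4,j=1: c = 50+4 = 54
p=4,j=2: c = 54+8 = 62
p=4,j=3: c = 62+12 = 74
p=4,j=4: c = 74+16 = 90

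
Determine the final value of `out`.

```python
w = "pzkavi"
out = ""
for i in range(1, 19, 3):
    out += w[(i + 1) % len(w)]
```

'kikiki'

i=1: add w[2]='k' → 'k'
i=4: add w[5]='i' → 'ki'
i=7: add w[2]='k' → 'kik'
i=10: add w[5]='i' → 'kiki'
i=13: add w[2]='k' → 'kikik'
i=16: add w[5]='i' → 'kikiki'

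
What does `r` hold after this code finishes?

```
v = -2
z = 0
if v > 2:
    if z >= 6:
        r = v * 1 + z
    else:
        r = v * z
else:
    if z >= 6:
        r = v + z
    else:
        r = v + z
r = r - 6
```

-8

v=-2, z=0
v > 2 is False; z >= 6 is False
→ r = v + z = -2
r = (-2)-6 = -8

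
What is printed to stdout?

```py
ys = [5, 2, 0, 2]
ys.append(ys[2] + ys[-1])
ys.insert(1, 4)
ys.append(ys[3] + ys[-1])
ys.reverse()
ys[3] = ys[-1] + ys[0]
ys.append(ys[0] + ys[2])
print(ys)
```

append ys[2]+ys[-1] = 0+2 = 2 → [5, 2, 0, 2, 2]
insert 4 at 1 → [5, 4, 2, 0, 2, 2]
append ys[3]+ys[-1] = 0+2 = 2 → [5, 4, 2, 0, 2, 2, 2]
reverse → [2, 2, 2, 0, 2, 4, 5]
ys[3] = ys[-1]+ys[0] = 5+2 = 7 → [2, 2, 2, 7, 2, 4, 5]
append ys[0]+ys[2] = 2+2 = 4 → [2, 2, 2, 7, 2, 4, 5, 4]

[2, 2, 2, 7, 2, 4, 5, 4]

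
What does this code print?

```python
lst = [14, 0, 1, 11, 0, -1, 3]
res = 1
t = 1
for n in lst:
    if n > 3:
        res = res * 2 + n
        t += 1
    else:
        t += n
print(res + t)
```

n=14: >3, res = 1*2+14 = 16; t=2
n=0: not >3; t=2
n=1: not >3; t=3
n=11: >3, res = 16*2+11 = 43; t=4
n=0: not >3; t=4
n=-1: not >3; t=3
n=3: not >3; t=6
res+t = 43+6 = 49

49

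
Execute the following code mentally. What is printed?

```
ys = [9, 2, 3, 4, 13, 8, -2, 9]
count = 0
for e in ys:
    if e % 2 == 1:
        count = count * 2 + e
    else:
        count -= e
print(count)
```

e=9: odd, count = 0*2+9 = 9
e=2: not odd, count = 9-2 = 7
e=3: odd, count = 7*2+3 = 17
e=4: not odd, count = 17-4 = 13
e=13: odd, count = 13*2+13 = 39
e=8: not odd, count = 39-8 = 31
e=-2: not odd, count = 31-(-2) = 33
e=9: odd, count = 33*2+9 = 75

75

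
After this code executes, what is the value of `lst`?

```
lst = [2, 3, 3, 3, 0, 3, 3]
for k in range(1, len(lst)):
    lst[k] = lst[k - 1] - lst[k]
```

k=1: lst[1] = 2-3 = -1 → [2, -1, 3, 3, 0, 3, 3]
k=2: lst[2] = (-1)-3 = -4 → [2, -1, -4, 3, 0, 3, 3]
k=3: lst[3] = (-4)-3 = -7 → [2, -1, -4, -7, 0, 3, 3]
k=4: lst[4] = (-7)-0 = -7 → [2, -1, -4, -7, -7, 3, 3]
k=5: lst[5] = (-7)-3 = -10 → [2, -1, -4, -7, -7, -10, 3]
k=6: lst[6] = (-10)-3 = -13 → [2, -1, -4, -7, -7, -10, -13]

[2, -1, -4, -7, -7, -10, -13]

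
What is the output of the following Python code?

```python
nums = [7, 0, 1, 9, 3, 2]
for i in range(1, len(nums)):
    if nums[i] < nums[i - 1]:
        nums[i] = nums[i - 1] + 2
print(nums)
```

[7, 9, 11, 13, 15, 17]

i=1: 0<7, nums[1] = 7+2 = 9 → [7, 9, 1, 9, 3, 2]
i=2: 1<9, nums[2] = 9+2 = 11 → [7, 9, 11, 9, 3, 2]
i=3: 9<11, nums[3] = 11+2 = 13 → [7, 9, 11, 13, 3, 2]
i=4: 3<13, nums[4] = 13+2 = 15 → [7, 9, 11, 13, 15, 2]
i=5: 2<15, nums[5] = 15+2 = 17 → [7, 9, 11, 13, 15, 17]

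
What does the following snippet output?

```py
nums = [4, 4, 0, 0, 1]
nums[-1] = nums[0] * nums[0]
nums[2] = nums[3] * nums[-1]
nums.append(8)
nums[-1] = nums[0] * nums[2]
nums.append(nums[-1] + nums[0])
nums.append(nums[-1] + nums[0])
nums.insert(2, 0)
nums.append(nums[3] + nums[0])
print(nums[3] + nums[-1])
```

nums[-1] = nums[0]*nums[0] = 4*4 = 16 → [4, 4, 0, 0, 16]
nums[2] = nums[3]*nums[-1] = 0*16 = 0 → [4, 4, 0, 0, 16]
append 8 → [4, 4, 0, 0, 16, 8]
nums[-1] = nums[0]*nums[2] = 4*0 = 0 → [4, 4, 0, 0, 16, 0]
append nums[-1]+nums[0] = 0+4 = 4 → [4, 4, 0, 0, 16, 0, 4]
append nums[-1]+nums[0] = 4+4 = 8 → [4, 4, 0, 0, 16, 0, 4, 8]
insert 0 at 2 → [4, 4, 0, 0, 0, 16, 0, 4, 8]
append nums[3]+nums[0] = 0+4 = 4 → [4, 4, 0, 0, 0, 16, 0, 4, 8, 4]
nums[3]+nums[-1] = 0+4 = 4

4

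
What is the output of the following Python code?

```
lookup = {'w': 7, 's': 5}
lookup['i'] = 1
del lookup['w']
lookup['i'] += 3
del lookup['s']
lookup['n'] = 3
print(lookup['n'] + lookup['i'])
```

7

lookup['i'] = 1 → {'w': 7, 's': 5, 'i': 1}
del 'w' → {'s': 5, 'i': 1}
lookup['i'] = 1+3 = 4 → {'s': 5, 'i': 4}
del 's' → {'i': 4}
lookup['n'] = 3 → {'i': 4, 'n': 3}
lookup['n']+lookup['i'] = 3+4 = 7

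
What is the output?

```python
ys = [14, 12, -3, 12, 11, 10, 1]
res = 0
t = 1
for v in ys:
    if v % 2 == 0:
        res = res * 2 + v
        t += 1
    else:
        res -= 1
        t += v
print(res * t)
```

2618

v=14: even, res = 0*2+14 = 14; t=2
v=12: even, res = 14*2+12 = 40; t=3
v=-3: not even, res = 40-1 = 39; t=0
v=12: even, res = 39*2+12 = 90; t=1
v=11: not even, res = 90-1 = 89; t=12
v=10: even, res = 89*2+10 = 188; t=13
v=1: not even, res = 188-1 = 187; t=14
res*t = 187*14 = 2618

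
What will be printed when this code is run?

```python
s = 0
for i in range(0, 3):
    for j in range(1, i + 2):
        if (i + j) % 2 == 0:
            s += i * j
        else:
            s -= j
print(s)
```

-2

i=0,j=1: odd sum, s = 0-1 = -1
i=1,j=1: even sum, s = (-1)+1 = 0
i=1,j=2: odd sum, s = 0-2 = -2
i=2,j=1: odd sum, s = (-2)-1 = -3
i=2,j=2: even sum, s = (-3)+4 = 1
i=2,j=3: odd sum, s = 1-3 = -2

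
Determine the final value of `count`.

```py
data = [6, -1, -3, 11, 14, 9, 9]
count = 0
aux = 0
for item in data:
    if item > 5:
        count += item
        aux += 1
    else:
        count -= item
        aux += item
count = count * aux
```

53

item=6: >5, count = 0+6 = 6; aux=1
item=-1: not >5, count = 6-(-1) = 7; aux=0
item=-3: not >5, count = 7-(-3) = 10; aux=-3
item=11: >5, count = 10+11 = 21; aux=-2
item=14: >5, count = 21+14 = 35; aux=-1
item=9: >5, count = 35+9 = 44; aux=0
item=9: >5, count = 44+9 = 53; aux=1
count*aux = 53*1 = 53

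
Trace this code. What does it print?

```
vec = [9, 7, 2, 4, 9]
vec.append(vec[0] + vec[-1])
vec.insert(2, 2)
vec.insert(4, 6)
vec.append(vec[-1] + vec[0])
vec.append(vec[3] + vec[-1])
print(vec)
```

append vec[0]+vec[-1] = 9+9 = 18 → [9, 7, 2, 4, 9, 18]
insert 2 at 2 → [9, 7, 2, 2, 4, 9, 18]
insert 6 at 4 → [9, 7, 2, 2, 6, 4, 9, 18]
append vec[-1]+vec[0] = 18+9 = 27 → [9, 7, 2, 2, 6, 4, 9, 18, 27]
append vec[3]+vec[-1] = 2+27 = 29 → [9, 7, 2, 2, 6, 4, 9, 18, 27, 29]

[9, 7, 2, 2, 6, 4, 9, 18, 27, 29]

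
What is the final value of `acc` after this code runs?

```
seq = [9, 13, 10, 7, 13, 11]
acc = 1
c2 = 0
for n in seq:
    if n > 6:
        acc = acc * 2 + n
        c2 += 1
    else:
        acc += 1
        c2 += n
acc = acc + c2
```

n=9: >6, acc = 1*2+9 = 11; c2=1
n=13: >6, acc = 11*2+13 = 35; c2=2
n=10: >6, acc = 35*2+10 = 80; c2=3
n=7: >6, acc = 80*2+7 = 167; c2=4
n=13: >6, acc = 167*2+13 = 347; c2=5
n=11: >6, acc = 347*2+11 = 705; c2=6
acc+c2 = 705+6 = 711

711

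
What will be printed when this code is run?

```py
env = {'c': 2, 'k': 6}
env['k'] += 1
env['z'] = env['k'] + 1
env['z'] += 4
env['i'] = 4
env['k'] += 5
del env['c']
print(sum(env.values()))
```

env['k'] = 6+1 = 7 → {'c': 2, 'k': 7}
env['z'] = env['k']+1 = 8 → {'c': 2, 'k': 7, 'z': 8}
env['z'] = 8+4 = 12 → {'c': 2, 'k': 7, 'z': 12}
env['i'] = 4 → {'c': 2, 'k': 7, 'z': 12, 'i': 4}
env['k'] = 7+5 = 12 → {'c': 2, 'k': 12, 'z': 12, 'i': 4}
del 'c' → {'k': 12, 'z': 12, 'i': 4}
sum of values = 28

28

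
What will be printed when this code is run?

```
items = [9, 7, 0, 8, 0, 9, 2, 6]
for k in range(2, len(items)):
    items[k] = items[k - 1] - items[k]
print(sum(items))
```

k=2: items[2] = 7-0 = 7 → [9, 7, 7, 8, 0, 9, 2, 6]
k=3: items[3] = 7-8 = -1 → [9, 7, 7, -1, 0, 9, 2, 6]
k=4: items[4] = (-1)-0 = -1 → [9, 7, 7, -1, -1, 9, 2, 6]
k=5: items[5] = (-1)-9 = -10 → [9, 7, 7, -1, -1, -10, 2, 6]
k=6: items[6] = (-10)-2 = -12 → [9, 7, 7, -1, -1, -10, -12, 6]
k=7: items[7] = (-12)-6 = -18 → [9, 7, 7, -1, -1, -10, -12, -18]
sum = -19

-19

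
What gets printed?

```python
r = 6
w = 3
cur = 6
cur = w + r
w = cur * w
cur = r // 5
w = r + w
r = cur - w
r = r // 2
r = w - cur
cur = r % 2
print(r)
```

cur = 3+6 = 9
w = 9*3 = 27
cur = 6//5 = 1
w = 6+27 = 33
r = 1-33 = -32
r = (-32)//2 = -16
r = 33-1 = 32
cur = 32%2 = 0

32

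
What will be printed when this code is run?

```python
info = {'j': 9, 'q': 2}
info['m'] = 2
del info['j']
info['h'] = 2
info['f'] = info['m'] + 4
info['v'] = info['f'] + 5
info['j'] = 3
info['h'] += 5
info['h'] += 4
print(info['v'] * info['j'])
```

info['m'] = 2 → {'j': 9, 'q': 2, 'm': 2}
del 'j' → {'q': 2, 'm': 2}
info['h'] = 2 → {'q': 2, 'm': 2, 'h': 2}
info['f'] = info['m']+4 = 6 → {'q': 2, 'm': 2, 'h': 2, 'f': 6}
info['v'] = info['f']+5 = 11 → {'q': 2, 'm': 2, 'h': 2, 'f': 6, 'v': 11}
info['j'] = 3 → {'q': 2, 'm': 2, 'h': 2, 'f': 6, 'v': 11, 'j': 3}
info['h'] = 2+5 = 7 → {'q': 2, 'm': 2, 'h': 7, 'f': 6, 'v': 11, 'j': 3}
info['h'] = 7+4 = 11 → {'q': 2, 'm': 2, 'h': 11, 'f': 6, 'v': 11, 'j': 3}
info['v']*info['j'] = 11*3 = 33

33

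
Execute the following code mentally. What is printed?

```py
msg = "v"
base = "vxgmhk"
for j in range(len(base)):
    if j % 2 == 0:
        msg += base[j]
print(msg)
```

vvgh

j=0: add 'v' → 'vv'
j=1: skip
j=2: add 'g' → 'vvg'
j=3: skip
j=4: add 'h' → 'vvgh'
j=5: skip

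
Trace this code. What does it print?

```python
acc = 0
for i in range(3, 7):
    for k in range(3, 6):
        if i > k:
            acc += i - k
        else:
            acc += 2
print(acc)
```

22

i=3,k=3: not 3>3, acc = 0+2 = 2
i=3,k=4: not 3>4, acc = 2+2 = 4
i=3,k=5: not 3>5, acc = 4+2 = 6
i=4,k=3: 4>3, acc = 6+1 = 7
i=4,k=4: not 4>4, acc = 7+2 = 9
i=4,k=5: not 4>5, acc = 9+2 = 11
i=5,k=3: 5>3, acc = 11+2 = 13
i=5,k=4: 5>4, acc = 13+1 = 14
i=5,k=5: not 5>5, acc = 14+2 = 16
i=6,k=3: 6>3, acc = 16+3 = 19
i=6,k=4: 6>4, acc = 19+2 = 21
i=6,k=5: 6>5, acc = 21+1 = 22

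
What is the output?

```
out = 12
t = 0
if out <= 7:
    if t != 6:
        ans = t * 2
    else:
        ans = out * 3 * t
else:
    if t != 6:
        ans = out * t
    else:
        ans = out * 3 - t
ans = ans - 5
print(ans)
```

-5

out=12, t=0
out <= 7 is False; t != 6 is True
→ ans = out * t = 0
ans = 0-5 = -5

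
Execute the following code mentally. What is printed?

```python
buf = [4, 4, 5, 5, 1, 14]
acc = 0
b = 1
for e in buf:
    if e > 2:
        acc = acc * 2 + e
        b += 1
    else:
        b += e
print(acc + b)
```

e=4: >2, acc = 0*2+4 = 4; b=2
e=4: >2, acc = 4*2+4 = 12; b=3
e=5: >2, acc = 12*2+5 = 29; b=4
e=5: >2, acc = 29*2+5 = 63; b=5
e=1: not >2; b=6
e=14: >2, acc = 63*2+14 = 140; b=7
acc+b = 140+7 = 147

147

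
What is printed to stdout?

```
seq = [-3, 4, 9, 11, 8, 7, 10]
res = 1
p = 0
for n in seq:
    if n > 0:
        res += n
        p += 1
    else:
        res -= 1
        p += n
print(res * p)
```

147

n=-3: not >0, res = 1-1 = 0; p=-3
n=4: >0, res = 0+4 = 4; p=-2
n=9: >0, res = 4+9 = 13; p=-1
n=11: >0, res = 13+11 = 24; p=0
n=8: >0, res = 24+8 = 32; p=1
n=7: >0, res = 32+7 = 39; p=2
n=10: >0, res = 39+10 = 49; p=3
res*p = 49*3 = 147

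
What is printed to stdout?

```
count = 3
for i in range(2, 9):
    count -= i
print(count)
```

i=2: count = 3-2 = 1
i=3: count = 1-3 = -2
i=4: count = (-2)-4 = -6
i=5: count = (-6)-5 = -11
i=6: count = (-11)-6 = -17
i=7: count = (-17)-7 = -24
i=8: count = (-24)-8 = -32

-32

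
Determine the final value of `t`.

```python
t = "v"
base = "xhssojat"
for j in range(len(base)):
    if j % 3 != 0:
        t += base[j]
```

j=0: skip
j=1: add 'h' → 'vh'
j=2: add 's' → 'vhs'
j=3: skip
j=4: add 'o' → 'vhso'
j=5: add 'j' → 'vhsoj'
j=6: skip
j=7: add 't' → 'vhsojt'

'vhsojt'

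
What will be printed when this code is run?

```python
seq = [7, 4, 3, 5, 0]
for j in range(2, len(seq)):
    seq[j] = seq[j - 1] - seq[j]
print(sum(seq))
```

j=2: seq[2] = 4-3 = 1 → [7, 4, 1, 5, 0]
j=3: seq[3] = 1-5 = -4 → [7, 4, 1, -4, 0]
j=4: seq[4] = (-4)-0 = -4 → [7, 4, 1, -4, -4]
sum = 4

4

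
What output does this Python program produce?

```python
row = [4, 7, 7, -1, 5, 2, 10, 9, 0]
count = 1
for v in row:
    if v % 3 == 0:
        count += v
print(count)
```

v=4: not %3==0
v=7: not %3==0
v=7: not %3==0
v=-1: not %3==0
v=5: not %3==0
v=2: not %3==0
v=10: not %3==0
v=9: %3==0, count = 1+9 = 10
v=0: %3==0, count = 10+0 = 10

10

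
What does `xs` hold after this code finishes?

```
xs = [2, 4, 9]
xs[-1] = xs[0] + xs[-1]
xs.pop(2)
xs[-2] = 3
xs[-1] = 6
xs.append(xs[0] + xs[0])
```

xs[-1] = xs[0]+xs[-1] = 2+9 = 11 → [2, 4, 11]
pop(2) removes 11 → [2, 4]
xs[-2] = 3 → [3, 4]
xs[-1] = 6 → [3, 6]
append xs[0]+xs[0] = 3+3 = 6 → [3, 6, 6]

[3, 6, 6]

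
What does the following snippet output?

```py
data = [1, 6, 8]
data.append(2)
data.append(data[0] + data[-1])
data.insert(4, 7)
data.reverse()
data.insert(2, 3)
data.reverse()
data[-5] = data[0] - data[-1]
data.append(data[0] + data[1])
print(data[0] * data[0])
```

1

append 2 → [1, 6, 8, 2]
append data[0]+data[-1] = 1+2 = 3 → [1, 6, 8, 2, 3]
insert 7 at 4 → [1, 6, 8, 2, 7, 3]
reverse → [3, 7, 2, 8, 6, 1]
insert 3 at 2 → [3, 7, 3, 2, 8, 6, 1]
reverse → [1, 6, 8, 2, 3, 7, 3]
data[-5] = data[0]-data[-1] = 1-3 = -2 → [1, 6, -2, 2, 3, 7, 3]
append data[0]+data[1] = 1+6 = 7 → [1, 6, -2, 2, 3, 7, 3, 7]
data[0]*data[0] = 1*1 = 1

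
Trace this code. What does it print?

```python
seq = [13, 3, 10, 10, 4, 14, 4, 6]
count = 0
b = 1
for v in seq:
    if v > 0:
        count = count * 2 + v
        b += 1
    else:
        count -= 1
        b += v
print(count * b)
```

21942

v=13: >0, count = 0*2+13 = 13; b=2
v=3: >0, count = 13*2+3 = 29; b=3
v=10: >0, count = 29*2+10 = 68; b=4
v=10: >0, count = 68*2+10 = 146; b=5
v=4: >0, count = 146*2+4 = 296; b=6
v=14: >0, count = 296*2+14 = 606; b=7
v=4: >0, count = 606*2+4 = 1216; b=8
v=6: >0, count = 1216*2+6 = 2438; b=9
count*b = 2438*9 = 21942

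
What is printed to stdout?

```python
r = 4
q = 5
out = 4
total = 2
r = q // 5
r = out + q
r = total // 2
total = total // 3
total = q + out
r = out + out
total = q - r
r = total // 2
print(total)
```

-3

r = 5//5 = 1
r = 4+5 = 9
r = 2//2 = 1
total = 2//3 = 0
total = 5+4 = 9
r = 4+4 = 8
total = 5-8 = -3
r = (-3)//2 = -2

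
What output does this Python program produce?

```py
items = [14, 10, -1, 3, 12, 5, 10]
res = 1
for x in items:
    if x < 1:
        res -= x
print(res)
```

2

x=14: not <1
x=10: not <1
x=-1: <1, res = 1-(-1) = 2
x=3: not <1
x=12: not <1
x=5: not <1
x=10: not <1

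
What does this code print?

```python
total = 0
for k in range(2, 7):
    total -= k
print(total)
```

-20

k=2: total = 0-2 = -2
k=3: total = (-2)-3 = -5
k=4: total = (-5)-4 = -9
k=5: total = (-9)-5 = -14
k=6: total = (-14)-6 = -20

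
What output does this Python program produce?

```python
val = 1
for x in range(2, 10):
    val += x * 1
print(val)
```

x=2: val = 1+2*1 = 3
x=3: val = 3+3*1 = 6
x=4: val = 6+4*1 = 10
x=5: val = 10+5*1 = 15
x=6: val = 15+6*1 = 21
x=7: val = 21+7*1 = 28
x=8: val = 28+8*1 = 36
x=9: val = 36+9*1 = 45

45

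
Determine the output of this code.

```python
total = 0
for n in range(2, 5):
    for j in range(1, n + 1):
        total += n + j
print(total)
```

48

n=2,j=1: total = 0+3 = 3
n=2,j=2: total = 3+4 = 7
n=3,j=1: total = 7+4 = 11
n=3,j=2: total = 11+5 = 16
n=3,j=3: total = 16+6 = 22
n=4,j=1: total = 22+5 = 27
n=4,j=2: total = 27+6 = 33
n=4,j=3: total = 33+7 = 40
n=4,j=4: total = 40+8 = 48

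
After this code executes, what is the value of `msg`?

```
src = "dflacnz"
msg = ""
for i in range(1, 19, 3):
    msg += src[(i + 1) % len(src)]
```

i=1: add src[2]='l' → 'l'
i=4: add src[5]='n' → 'ln'
i=7: add src[1]='f' → 'lnf'
i=10: add src[4]='c' → 'lnfc'
i=13: add src[0]='d' → 'lnfcd'
i=16: add src[3]='a' → 'lnfcda'

'lnfcda'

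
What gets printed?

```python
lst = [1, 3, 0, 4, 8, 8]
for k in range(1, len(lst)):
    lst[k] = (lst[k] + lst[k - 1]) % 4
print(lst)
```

k=1: lst[1] = (3+1)%4 = 0 → [1, 0, 0, 4, 8, 8]
k=2: lst[2] = (0+0)%4 = 0 → [1, 0, 0, 4, 8, 8]
k=3: lst[3] = (4+0)%4 = 0 → [1, 0, 0, 0, 8, 8]
k=4: lst[4] = (8+0)%4 = 0 → [1, 0, 0, 0, 0, 8]
k=5: lst[5] = (8+0)%4 = 0 → [1, 0, 0, 0, 0, 0]

[1, 0, 0, 0, 0, 0]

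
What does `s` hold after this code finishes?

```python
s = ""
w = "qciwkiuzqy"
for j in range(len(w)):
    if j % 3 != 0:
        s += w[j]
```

j=0: skip
j=1: add 'c' → 'c'
j=2: add 'i' → 'ci'
j=3: skip
j=4: add 'k' → 'cik'
j=5: add 'i' → 'ciki'
j=6: skip
j=7: add 'z' → 'cikiz'
j=8: add 'q' → 'cikizq'
j=9: skip

'cikizq'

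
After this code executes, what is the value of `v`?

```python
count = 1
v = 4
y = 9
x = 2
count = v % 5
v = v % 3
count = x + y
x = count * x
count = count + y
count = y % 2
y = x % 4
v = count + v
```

count = 4%5 = 4
v = 4%3 = 1
count = 2+9 = 11
x = 11*2 = 22
count = 11+9 = 20
count = 9%2 = 1
y = 22%4 = 2
v = 1+1 = 2

2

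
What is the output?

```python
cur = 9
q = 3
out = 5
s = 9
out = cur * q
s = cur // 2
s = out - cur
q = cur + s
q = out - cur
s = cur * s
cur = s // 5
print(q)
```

out = 9*3 = 27
s = 9//2 = 4
s = 27-9 = 18
q = 9+18 = 27
q = 27-9 = 18
s = 9*18 = 162
cur = 162//5 = 32

18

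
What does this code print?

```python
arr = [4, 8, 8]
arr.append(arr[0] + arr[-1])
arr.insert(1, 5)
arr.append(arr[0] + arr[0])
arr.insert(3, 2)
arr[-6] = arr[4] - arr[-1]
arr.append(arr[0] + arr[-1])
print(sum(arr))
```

54

append arr[0]+arr[-1] = 4+8 = 12 → [4, 8, 8, 12]
insert 5 at 1 → [4, 5, 8, 8, 12]
append arr[0]+arr[0] = 4+4 = 8 → [4, 5, 8, 8, 12, 8]
insert 2 at 3 → [4, 5, 8, 2, 8, 12, 8]
arr[-6] = arr[4]-arr[-1] = 8-8 = 0 → [4, 0, 8, 2, 8, 12, 8]
append arr[0]+arr[-1] = 4+8 = 12 → [4, 0, 8, 2, 8, 12, 8, 12]
sum = 54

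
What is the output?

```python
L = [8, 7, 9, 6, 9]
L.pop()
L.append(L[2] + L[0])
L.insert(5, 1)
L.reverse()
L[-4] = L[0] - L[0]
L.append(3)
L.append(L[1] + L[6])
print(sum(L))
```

pop() removes 9 → [8, 7, 9, 6]
append L[2]+L[0] = 9+8 = 17 → [8, 7, 9, 6, 17]
insert 1 at 5 → [8, 7, 9, 6, 17, 1]
reverse → [1, 17, 6, 9, 7, 8]
L[-4] = L[0]-L[0] = 1-1 = 0 → [1, 17, 0, 9, 7, 8]
append 3 → [1, 17, 0, 9, 7, 8, 3]
append L[1]+L[6] = 17+3 = 20 → [1, 17, 0, 9, 7, 8, 3, 20]
sum = 65

65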